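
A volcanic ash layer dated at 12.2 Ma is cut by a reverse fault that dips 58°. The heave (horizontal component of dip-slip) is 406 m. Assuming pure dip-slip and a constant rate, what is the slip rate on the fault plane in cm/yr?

dip-slip = heave / cos(dip) = 406 m / cos(58°) = 766.2 m
rate = 766.2 m / 12.2 Ma = 0.0000628 m/yr = 0.00628 cm/yr

0.00628 cm/yr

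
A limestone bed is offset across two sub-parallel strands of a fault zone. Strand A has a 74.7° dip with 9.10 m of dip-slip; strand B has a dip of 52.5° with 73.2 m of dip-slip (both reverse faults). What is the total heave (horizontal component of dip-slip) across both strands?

47 m

heave_A = 9.10 × cos(74.7°) = 2.401 m
heave_B = 73.2 × cos(52.5°) = 44.56 m
total = 2.401 + 44.56 = 47 m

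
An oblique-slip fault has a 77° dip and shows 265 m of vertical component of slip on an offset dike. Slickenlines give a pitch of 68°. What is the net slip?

dip-slip = throw / sin(dip) = 265 / sin(77°) = 272 m
net slip = dip-slip / sin(rake) = 272 / sin(68°) = 293 m

293 m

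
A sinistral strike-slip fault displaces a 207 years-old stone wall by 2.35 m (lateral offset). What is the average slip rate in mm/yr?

11.4 mm/yr

rate = 2.35 m / 207 years = 0.0114 m/yr = 11.4 mm/yr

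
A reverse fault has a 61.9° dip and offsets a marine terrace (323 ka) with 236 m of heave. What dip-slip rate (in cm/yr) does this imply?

0.155 cm/yr

dip-slip = heave / cos(dip) = 236 m / cos(61.9°) = 501 m
rate = 501 m / 323 ka = 0.00155 m/yr = 0.155 cm/yr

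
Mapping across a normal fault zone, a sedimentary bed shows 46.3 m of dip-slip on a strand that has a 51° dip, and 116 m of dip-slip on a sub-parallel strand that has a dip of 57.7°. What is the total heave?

91.1 m

heave_A = 46.3 × cos(51°) = 29.14 m
heave_B = 116 × cos(57.7°) = 61.98 m
total = 29.14 + 61.98 = 91.1 m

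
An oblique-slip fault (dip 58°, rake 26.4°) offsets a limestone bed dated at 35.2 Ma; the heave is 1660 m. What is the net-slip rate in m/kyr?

0.200 m/kyr

dip-slip = heave / cos(dip) = 1660 / cos(58°) = 3133 m
net slip = dip-slip / sin(rake) = 3133 / sin(26.4°) = 7045 m
rate = 7045 m / 35.2 Ma = 0.000200 m/yr = 0.200 m/kyr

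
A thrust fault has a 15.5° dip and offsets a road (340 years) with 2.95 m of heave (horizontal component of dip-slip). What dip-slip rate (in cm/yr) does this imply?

0.900 cm/yr

dip-slip = heave / cos(dip) = 2.95 m / cos(15.5°) = 3.061 m
rate = 3.061 m / 340 years = 0.00900 m/yr = 0.900 cm/yr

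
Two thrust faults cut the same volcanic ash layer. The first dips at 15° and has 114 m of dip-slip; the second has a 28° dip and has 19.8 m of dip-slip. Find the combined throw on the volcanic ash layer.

throw_A = 114 × sin(15°) = 29.51 m
throw_B = 19.8 × sin(28°) = 9.296 m
total = 29.51 + 9.296 = 38.8 m

38.8 m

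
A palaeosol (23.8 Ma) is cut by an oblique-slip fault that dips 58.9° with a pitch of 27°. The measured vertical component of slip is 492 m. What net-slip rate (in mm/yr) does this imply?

dip-slip = throw / sin(dip) = 492 / sin(58.9°) = 574.6 m
net slip = dip-slip / sin(rake) = 574.6 / sin(27°) = 1266 m
rate = 1266 m / 23.8 Ma = 0.0000532 m/yr = 0.0532 mm/yr

0.0532 mm/yr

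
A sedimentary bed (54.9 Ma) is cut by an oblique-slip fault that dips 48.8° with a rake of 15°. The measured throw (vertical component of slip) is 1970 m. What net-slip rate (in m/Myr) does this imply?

184 m/Myr

dip-slip = throw / sin(dip) = 1970 / sin(48.8°) = 2618 m
net slip = dip-slip / sin(rake) = 2618 / sin(15°) = 10120 m
rate = 10120 m / 54.9 Ma = 0.000184 m/yr = 184 m/Myr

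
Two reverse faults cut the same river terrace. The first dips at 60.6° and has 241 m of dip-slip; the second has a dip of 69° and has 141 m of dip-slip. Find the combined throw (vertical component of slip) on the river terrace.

throw_A = 241 × sin(60.6°) = 210 m
throw_B = 141 × sin(69°) = 131.6 m
total = 210 + 131.6 = 342 m

342 m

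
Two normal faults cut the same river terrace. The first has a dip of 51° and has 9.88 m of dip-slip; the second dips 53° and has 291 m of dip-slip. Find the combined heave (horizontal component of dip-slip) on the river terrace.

181 m

heave_A = 9.88 × cos(51°) = 6.218 m
heave_B = 291 × cos(53°) = 175.1 m
total = 6.218 + 175.1 = 181 m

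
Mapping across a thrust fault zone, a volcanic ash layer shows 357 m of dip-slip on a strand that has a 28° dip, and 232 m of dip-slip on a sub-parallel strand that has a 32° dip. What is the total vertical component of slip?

throw_A = 357 × sin(28°) = 167.6 m
throw_B = 232 × sin(32°) = 122.9 m
total = 167.6 + 122.9 = 291 m

291 m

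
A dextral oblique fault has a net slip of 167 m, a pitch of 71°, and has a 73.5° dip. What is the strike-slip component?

54.4 m

strike-slip = net slip × cos(rake) = 167 m × cos(71°) = 54.4 m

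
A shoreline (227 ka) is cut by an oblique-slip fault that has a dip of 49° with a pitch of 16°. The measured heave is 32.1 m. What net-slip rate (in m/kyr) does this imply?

dip-slip = heave / cos(dip) = 32.1 / cos(49°) = 48.93 m
net slip = dip-slip / sin(rake) = 48.93 / sin(16°) = 177.5 m
rate = 177.5 m / 227 ka = 0.000782 m/yr = 0.782 m/kyr

0.782 m/kyr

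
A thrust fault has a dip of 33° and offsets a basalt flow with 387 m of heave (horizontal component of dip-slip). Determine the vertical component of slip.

throw = heave × tan(dip) = 387 × tan(33°) = 251 m

251 m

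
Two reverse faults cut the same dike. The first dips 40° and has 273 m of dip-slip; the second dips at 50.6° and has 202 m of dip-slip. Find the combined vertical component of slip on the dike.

332 m

throw_A = 273 × sin(40°) = 175.5 m
throw_B = 202 × sin(50.6°) = 156.1 m
total = 175.5 + 156.1 = 332 m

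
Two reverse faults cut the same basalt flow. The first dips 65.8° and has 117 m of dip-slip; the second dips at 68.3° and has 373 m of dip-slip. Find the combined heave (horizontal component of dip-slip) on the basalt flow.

186 m

heave_A = 117 × cos(65.8°) = 47.96 m
heave_B = 373 × cos(68.3°) = 137.9 m
total = 47.96 + 137.9 = 186 m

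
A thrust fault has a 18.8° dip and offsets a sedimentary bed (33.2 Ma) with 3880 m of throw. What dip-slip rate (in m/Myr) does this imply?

dip-slip = throw / sin(dip) = 3880 m / sin(18.8°) = 12040 m
rate = 12040 m / 33.2 Ma = 0.000363 m/yr = 363 m/Myr

363 m/Myr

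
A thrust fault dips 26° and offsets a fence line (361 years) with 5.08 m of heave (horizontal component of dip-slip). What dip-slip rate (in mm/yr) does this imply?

dip-slip = heave / cos(dip) = 5.08 m / cos(26°) = 5.652 m
rate = 5.652 m / 361 years = 0.0157 m/yr = 15.7 mm/yr

15.7 mm/yr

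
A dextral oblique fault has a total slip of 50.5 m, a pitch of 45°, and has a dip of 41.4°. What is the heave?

26.8 m

dip-slip = net slip × sin(rake) = 50.5 m × sin(45°) = 35.71 m
heave = dip-slip × cos(dip) = 35.71 × cos(41.4°) = 26.8 m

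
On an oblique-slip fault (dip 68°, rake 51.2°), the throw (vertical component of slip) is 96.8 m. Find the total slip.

dip-slip = throw / sin(dip) = 96.8 / sin(68°) = 104.4 m
net slip = dip-slip / sin(rake) = 104.4 / sin(51.2°) = 134 m

134 m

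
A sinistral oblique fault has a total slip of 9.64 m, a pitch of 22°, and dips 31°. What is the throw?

1.86 m

dip-slip = net slip × sin(rake) = 9.64 m × sin(22°) = 3.611 m
throw = dip-slip × sin(dip) = 3.611 × sin(31°) = 1.86 m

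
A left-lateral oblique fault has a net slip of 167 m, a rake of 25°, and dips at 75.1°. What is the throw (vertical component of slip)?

68.2 m

dip-slip = net slip × sin(rake) = 167 m × sin(25°) = 70.58 m
throw = dip-slip × sin(dip) = 70.58 × sin(75.1°) = 68.2 m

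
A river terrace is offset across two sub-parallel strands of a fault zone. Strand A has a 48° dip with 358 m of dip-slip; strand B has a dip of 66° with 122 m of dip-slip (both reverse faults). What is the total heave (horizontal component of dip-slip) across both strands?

heave_A = 358 × cos(48°) = 239.5 m
heave_B = 122 × cos(66°) = 49.62 m
total = 239.5 + 49.62 = 289 m

289 m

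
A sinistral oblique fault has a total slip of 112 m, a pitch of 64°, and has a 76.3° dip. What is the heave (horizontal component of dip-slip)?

dip-slip = net slip × sin(rake) = 112 m × sin(64°) = 100.7 m
heave = dip-slip × cos(dip) = 100.7 × cos(76.3°) = 23.8 m

23.8 m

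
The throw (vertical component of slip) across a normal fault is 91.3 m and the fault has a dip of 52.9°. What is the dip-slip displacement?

dip-slip = throw / sin(dip) = 91.3 / sin(52.9°) = 114 m

114 m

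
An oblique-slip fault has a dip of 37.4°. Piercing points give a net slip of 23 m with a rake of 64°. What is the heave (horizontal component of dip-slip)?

16.4 m

dip-slip = net slip × sin(rake) = 23 m × sin(64°) = 20.67 m
heave = dip-slip × cos(dip) = 20.67 × cos(37.4°) = 16.4 m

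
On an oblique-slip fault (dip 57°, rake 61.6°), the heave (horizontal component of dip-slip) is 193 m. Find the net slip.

dip-slip = heave / cos(dip) = 193 / cos(57°) = 354.4 m
net slip = dip-slip / sin(rake) = 354.4 / sin(61.6°) = 403 m

403 m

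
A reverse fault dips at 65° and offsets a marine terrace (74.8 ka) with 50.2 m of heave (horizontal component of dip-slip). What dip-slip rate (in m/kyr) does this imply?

1.59 m/kyr

dip-slip = heave / cos(dip) = 50.2 m / cos(65°) = 118.8 m
rate = 118.8 m / 74.8 ka = 0.00159 m/yr = 1.59 m/kyr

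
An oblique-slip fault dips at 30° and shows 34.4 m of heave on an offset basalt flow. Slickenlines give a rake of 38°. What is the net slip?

64.5 m

dip-slip = heave / cos(dip) = 34.4 / cos(30°) = 39.72 m
net slip = dip-slip / sin(rake) = 39.72 / sin(38°) = 64.5 m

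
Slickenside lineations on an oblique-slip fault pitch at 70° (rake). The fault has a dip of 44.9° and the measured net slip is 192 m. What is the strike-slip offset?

strike-slip = net slip × cos(rake) = 192 m × cos(70°) = 65.7 m

65.7 m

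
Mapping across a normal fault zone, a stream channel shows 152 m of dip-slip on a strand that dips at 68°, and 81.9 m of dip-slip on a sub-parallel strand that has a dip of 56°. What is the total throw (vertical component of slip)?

209 m

throw_A = 152 × sin(68°) = 140.9 m
throw_B = 81.9 × sin(56°) = 67.90 m
total = 140.9 + 67.90 = 209 m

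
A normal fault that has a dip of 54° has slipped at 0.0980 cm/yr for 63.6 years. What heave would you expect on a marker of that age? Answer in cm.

3.66 cm

dip-slip = rate × time = 0.0980 cm/yr × 63.6 years = 0.06233 m
heave = dip-slip × cos(dip) = 0.06233 × cos(54°) = 0.0366 m = 3.66 cm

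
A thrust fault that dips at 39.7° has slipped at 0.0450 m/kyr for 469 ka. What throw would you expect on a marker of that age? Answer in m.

13.5 m

dip-slip = rate × time = 0.0450 m/kyr × 469 ka = 21.10 m
throw = dip-slip × sin(dip) = 21.10 × sin(39.7°) = 13.5 m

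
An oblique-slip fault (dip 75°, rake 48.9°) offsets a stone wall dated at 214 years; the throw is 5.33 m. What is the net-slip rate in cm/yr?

3.42 cm/yr

dip-slip = throw / sin(dip) = 5.33 / sin(75°) = 5.518 m
net slip = dip-slip / sin(rake) = 5.518 / sin(48.9°) = 7.323 m
rate = 7.323 m / 214 years = 0.0342 m/yr = 3.42 cm/yr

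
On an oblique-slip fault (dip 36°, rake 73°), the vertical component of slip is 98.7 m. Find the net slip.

dip-slip = throw / sin(dip) = 98.7 / sin(36°) = 167.9 m
net slip = dip-slip / sin(rake) = 167.9 / sin(73°) = 176 m

176 m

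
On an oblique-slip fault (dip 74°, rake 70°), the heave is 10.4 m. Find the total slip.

dip-slip = heave / cos(dip) = 10.4 / cos(74°) = 37.73 m
net slip = dip-slip / sin(rake) = 37.73 / sin(70°) = 40.2 m

40.2 m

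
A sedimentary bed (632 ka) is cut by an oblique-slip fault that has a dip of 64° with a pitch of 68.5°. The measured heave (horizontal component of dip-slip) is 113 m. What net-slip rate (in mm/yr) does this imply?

0.438 mm/yr

dip-slip = heave / cos(dip) = 113 / cos(64°) = 257.8 m
net slip = dip-slip / sin(rake) = 257.8 / sin(68.5°) = 277.1 m
rate = 277.1 m / 632 ka = 0.000438 m/yr = 0.438 mm/yr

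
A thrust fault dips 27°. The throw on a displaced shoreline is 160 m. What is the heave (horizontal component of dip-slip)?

314 m

heave = throw / tan(dip) = 160 / tan(27°) = 314 m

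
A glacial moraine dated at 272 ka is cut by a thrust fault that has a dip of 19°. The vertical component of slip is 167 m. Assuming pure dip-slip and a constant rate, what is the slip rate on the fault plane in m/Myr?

1890 m/Myr

dip-slip = throw / sin(dip) = 167 m / sin(19°) = 512.9 m
rate = 512.9 m / 272 ka = 0.00189 m/yr = 1890 m/Myr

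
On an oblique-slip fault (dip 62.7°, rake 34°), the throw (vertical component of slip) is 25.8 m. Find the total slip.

51.9 m

dip-slip = throw / sin(dip) = 25.8 / sin(62.7°) = 29.03 m
net slip = dip-slip / sin(rake) = 29.03 / sin(34°) = 51.9 m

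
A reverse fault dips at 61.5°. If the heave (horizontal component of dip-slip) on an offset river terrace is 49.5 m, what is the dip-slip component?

104 m

dip-slip = heave / cos(dip) = 49.5 / cos(61.5°) = 104 m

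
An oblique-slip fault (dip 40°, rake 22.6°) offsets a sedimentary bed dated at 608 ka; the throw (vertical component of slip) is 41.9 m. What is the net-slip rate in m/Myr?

dip-slip = throw / sin(dip) = 41.9 / sin(40°) = 65.18 m
net slip = dip-slip / sin(rake) = 65.18 / sin(22.6°) = 169.6 m
rate = 169.6 m / 608 ka = 0.000279 m/yr = 279 m/Myr

279 m/Myr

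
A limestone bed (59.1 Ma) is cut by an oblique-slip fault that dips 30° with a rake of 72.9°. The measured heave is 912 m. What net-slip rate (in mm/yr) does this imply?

0.0186 mm/yr

dip-slip = heave / cos(dip) = 912 / cos(30°) = 1053 m
net slip = dip-slip / sin(rake) = 1053 / sin(72.9°) = 1102 m
rate = 1102 m / 59.1 Ma = 0.0000186 m/yr = 0.0186 mm/yr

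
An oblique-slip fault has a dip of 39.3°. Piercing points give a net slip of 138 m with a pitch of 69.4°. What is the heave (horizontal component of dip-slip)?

100 m

dip-slip = net slip × sin(rake) = 138 m × sin(69.4°) = 129.2 m
heave = dip-slip × cos(dip) = 129.2 × cos(39.3°) = 100 m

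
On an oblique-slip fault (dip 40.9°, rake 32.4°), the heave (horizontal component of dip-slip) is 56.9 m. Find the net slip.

dip-slip = heave / cos(dip) = 56.9 / cos(40.9°) = 75.28 m
net slip = dip-slip / sin(rake) = 75.28 / sin(32.4°) = 140 m

140 m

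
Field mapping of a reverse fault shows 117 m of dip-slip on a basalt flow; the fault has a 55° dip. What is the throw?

95.8 m

throw = dip-slip × sin(dip) = 117 m × sin(55°) = 95.8 m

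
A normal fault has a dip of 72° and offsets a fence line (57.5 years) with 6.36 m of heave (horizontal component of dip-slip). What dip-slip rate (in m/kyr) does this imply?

358 m/kyr

dip-slip = heave / cos(dip) = 6.36 m / cos(72°) = 20.58 m
rate = 20.58 m / 57.5 years = 0.358 m/yr = 358 m/kyr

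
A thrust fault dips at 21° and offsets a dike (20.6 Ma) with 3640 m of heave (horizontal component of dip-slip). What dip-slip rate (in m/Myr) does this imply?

189 m/Myr

dip-slip = heave / cos(dip) = 3640 m / cos(21°) = 3899 m
rate = 3899 m / 20.6 Ma = 0.000189 m/yr = 189 m/Myr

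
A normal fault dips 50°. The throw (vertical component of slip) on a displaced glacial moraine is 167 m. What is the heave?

140 m

heave = throw / tan(dip) = 167 / tan(50°) = 140 m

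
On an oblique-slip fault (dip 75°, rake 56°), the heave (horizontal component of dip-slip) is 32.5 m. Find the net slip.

151 m

dip-slip = heave / cos(dip) = 32.5 / cos(75°) = 125.6 m
net slip = dip-slip / sin(rake) = 125.6 / sin(56°) = 151 m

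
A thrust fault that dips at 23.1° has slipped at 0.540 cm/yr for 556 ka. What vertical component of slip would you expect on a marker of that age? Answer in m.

1180 m

dip-slip = rate × time = 0.540 cm/yr × 556 ka = 3002 m
throw = dip-slip × sin(dip) = 3002 × sin(23.1°) = 1180 m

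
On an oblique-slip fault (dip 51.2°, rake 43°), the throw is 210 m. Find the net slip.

395 m

dip-slip = throw / sin(dip) = 210 / sin(51.2°) = 269.5 m
net slip = dip-slip / sin(rake) = 269.5 / sin(43°) = 395 m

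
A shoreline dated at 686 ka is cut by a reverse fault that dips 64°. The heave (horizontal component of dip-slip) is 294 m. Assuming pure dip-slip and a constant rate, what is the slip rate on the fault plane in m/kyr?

dip-slip = heave / cos(dip) = 294 m / cos(64°) = 670.7 m
rate = 670.7 m / 686 ka = 0.000978 m/yr = 0.978 m/kyr

0.978 m/kyr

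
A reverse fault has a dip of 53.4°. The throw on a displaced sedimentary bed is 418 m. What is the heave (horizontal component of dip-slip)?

310 m

heave = throw / tan(dip) = 418 / tan(53.4°) = 310 m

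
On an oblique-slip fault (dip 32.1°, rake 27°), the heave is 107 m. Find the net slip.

278 m

dip-slip = heave / cos(dip) = 107 / cos(32.1°) = 126.3 m
net slip = dip-slip / sin(rake) = 126.3 / sin(27°) = 278 m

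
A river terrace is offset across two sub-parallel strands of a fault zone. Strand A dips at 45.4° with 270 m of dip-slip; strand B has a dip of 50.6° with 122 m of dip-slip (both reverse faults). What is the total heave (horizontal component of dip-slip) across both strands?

heave_A = 270 × cos(45.4°) = 189.6 m
heave_B = 122 × cos(50.6°) = 77.44 m
total = 189.6 + 77.44 = 267 m

267 m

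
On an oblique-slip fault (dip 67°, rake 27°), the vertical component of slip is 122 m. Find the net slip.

292 m

dip-slip = throw / sin(dip) = 122 / sin(67°) = 132.5 m
net slip = dip-slip / sin(rake) = 132.5 / sin(27°) = 292 m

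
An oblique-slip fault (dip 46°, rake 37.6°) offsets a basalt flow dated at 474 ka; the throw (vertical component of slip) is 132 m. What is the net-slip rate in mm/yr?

0.634 mm/yr

dip-slip = throw / sin(dip) = 132 / sin(46°) = 183.5 m
net slip = dip-slip / sin(rake) = 183.5 / sin(37.6°) = 300.8 m
rate = 300.8 m / 474 ka = 0.000634 m/yr = 0.634 mm/yr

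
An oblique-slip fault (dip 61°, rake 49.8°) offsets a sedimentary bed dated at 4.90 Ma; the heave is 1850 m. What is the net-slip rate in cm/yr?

0.102 cm/yr

dip-slip = heave / cos(dip) = 1850 / cos(61°) = 3816 m
net slip = dip-slip / sin(rake) = 3816 / sin(49.8°) = 4996 m
rate = 4996 m / 4.90 Ma = 0.00102 m/yr = 0.102 cm/yr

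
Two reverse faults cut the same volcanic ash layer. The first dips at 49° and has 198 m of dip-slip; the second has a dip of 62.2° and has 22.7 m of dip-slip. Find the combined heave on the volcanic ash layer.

heave_A = 198 × cos(49°) = 129.9 m
heave_B = 22.7 × cos(62.2°) = 10.59 m
total = 129.9 + 10.59 = 140 m

140 m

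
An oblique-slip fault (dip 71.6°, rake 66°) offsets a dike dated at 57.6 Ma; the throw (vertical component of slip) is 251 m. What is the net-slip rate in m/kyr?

0.00503 m/kyr

dip-slip = throw / sin(dip) = 251 / sin(71.6°) = 264.5 m
net slip = dip-slip / sin(rake) = 264.5 / sin(66°) = 289.6 m
rate = 289.6 m / 57.6 Ma = 0.00000503 m/yr = 0.00503 m/kyr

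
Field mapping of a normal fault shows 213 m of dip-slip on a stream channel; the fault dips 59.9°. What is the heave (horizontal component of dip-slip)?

heave = dip-slip × cos(dip) = 213 m × cos(59.9°) = 107 m

107 m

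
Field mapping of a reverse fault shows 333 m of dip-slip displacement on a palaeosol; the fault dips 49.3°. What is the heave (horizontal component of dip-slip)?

217 m

heave = dip-slip × cos(dip) = 333 m × cos(49.3°) = 217 m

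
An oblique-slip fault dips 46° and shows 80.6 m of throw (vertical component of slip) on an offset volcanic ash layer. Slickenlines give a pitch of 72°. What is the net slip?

dip-slip = throw / sin(dip) = 80.6 / sin(46°) = 112 m
net slip = dip-slip / sin(rake) = 112 / sin(72°) = 118 m

118 m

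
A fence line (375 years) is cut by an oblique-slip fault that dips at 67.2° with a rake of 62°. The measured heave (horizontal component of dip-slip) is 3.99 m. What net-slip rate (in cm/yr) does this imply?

3.11 cm/yr

dip-slip = heave / cos(dip) = 3.99 / cos(67.2°) = 10.30 m
net slip = dip-slip / sin(rake) = 10.30 / sin(62°) = 11.66 m
rate = 11.66 m / 375 years = 0.0311 m/yr = 3.11 cm/yr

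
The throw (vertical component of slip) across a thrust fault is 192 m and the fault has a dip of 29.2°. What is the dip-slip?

dip-slip = throw / sin(dip) = 192 / sin(29.2°) = 394 m

394 m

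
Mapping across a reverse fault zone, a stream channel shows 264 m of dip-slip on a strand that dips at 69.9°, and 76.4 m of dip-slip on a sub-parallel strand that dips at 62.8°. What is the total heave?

heave_A = 264 × cos(69.9°) = 90.73 m
heave_B = 76.4 × cos(62.8°) = 34.92 m
total = 90.73 + 34.92 = 126 m

126 m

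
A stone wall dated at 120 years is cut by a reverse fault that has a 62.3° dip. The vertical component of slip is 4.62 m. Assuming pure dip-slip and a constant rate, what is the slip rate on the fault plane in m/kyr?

43.5 m/kyr

dip-slip = throw / sin(dip) = 4.62 m / sin(62.3°) = 5.218 m
rate = 5.218 m / 120 years = 0.0435 m/yr = 43.5 m/kyr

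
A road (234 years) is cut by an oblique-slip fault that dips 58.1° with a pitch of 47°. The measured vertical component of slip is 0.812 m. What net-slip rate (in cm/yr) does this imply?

dip-slip = throw / sin(dip) = 0.812 / sin(58.1°) = 0.9565 m
net slip = dip-slip / sin(rake) = 0.9565 / sin(47°) = 1.308 m
rate = 1.308 m / 234 years = 0.00559 m/yr = 0.559 cm/yr

0.559 cm/yr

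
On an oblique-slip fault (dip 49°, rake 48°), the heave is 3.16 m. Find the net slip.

dip-slip = heave / cos(dip) = 3.16 / cos(49°) = 4.817 m
net slip = dip-slip / sin(rake) = 4.817 / sin(48°) = 6.48 m

6.48 m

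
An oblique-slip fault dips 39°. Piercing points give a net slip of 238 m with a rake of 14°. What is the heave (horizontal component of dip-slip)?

44.7 m

dip-slip = net slip × sin(rake) = 238 m × sin(14°) = 57.58 m
heave = dip-slip × cos(dip) = 57.58 × cos(39°) = 44.7 m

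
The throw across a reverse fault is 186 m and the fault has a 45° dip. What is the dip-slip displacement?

263 m

dip-slip = throw / sin(dip) = 186 / sin(45°) = 263 m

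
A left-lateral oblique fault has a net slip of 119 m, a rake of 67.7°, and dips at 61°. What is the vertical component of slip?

96.3 m

dip-slip = net slip × sin(rake) = 119 m × sin(67.7°) = 110.1 m
throw = dip-slip × sin(dip) = 110.1 × sin(61°) = 96.3 m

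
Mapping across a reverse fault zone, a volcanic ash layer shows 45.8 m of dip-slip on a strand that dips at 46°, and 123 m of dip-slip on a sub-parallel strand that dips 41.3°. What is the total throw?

throw_A = 45.8 × sin(46°) = 32.95 m
throw_B = 123 × sin(41.3°) = 81.18 m
total = 32.95 + 81.18 = 114 m

114 m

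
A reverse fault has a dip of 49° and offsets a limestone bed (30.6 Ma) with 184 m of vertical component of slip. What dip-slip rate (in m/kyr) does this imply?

0.00797 m/kyr

dip-slip = throw / sin(dip) = 184 m / sin(49°) = 243.8 m
rate = 243.8 m / 30.6 Ma = 0.00000797 m/yr = 0.00797 m/kyr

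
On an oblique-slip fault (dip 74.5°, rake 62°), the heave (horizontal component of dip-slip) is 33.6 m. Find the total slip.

dip-slip = heave / cos(dip) = 33.6 / cos(74.5°) = 125.7 m
net slip = dip-slip / sin(rake) = 125.7 / sin(62°) = 142 m

142 m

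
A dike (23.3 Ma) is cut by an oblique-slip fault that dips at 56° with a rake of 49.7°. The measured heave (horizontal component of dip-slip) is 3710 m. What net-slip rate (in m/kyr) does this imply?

dip-slip = heave / cos(dip) = 3710 / cos(56°) = 6635 m
net slip = dip-slip / sin(rake) = 6635 / sin(49.7°) = 8699 m
rate = 8699 m / 23.3 Ma = 0.000373 m/yr = 0.373 m/kyr

0.373 m/kyr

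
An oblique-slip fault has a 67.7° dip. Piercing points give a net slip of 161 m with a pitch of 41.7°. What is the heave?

40.6 m

dip-slip = net slip × sin(rake) = 161 m × sin(41.7°) = 107.1 m
heave = dip-slip × cos(dip) = 107.1 × cos(67.7°) = 40.6 m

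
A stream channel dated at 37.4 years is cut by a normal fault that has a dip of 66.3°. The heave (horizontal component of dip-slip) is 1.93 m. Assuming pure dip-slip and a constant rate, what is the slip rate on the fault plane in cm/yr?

12.8 cm/yr

dip-slip = heave / cos(dip) = 1.93 m / cos(66.3°) = 4.802 m
rate = 4.802 m / 37.4 years = 0.128 m/yr = 12.8 cm/yr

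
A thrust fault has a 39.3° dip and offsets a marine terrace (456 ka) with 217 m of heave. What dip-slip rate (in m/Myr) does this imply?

615 m/Myr

dip-slip = heave / cos(dip) = 217 m / cos(39.3°) = 280.4 m
rate = 280.4 m / 456 ka = 0.000615 m/yr = 615 m/Myr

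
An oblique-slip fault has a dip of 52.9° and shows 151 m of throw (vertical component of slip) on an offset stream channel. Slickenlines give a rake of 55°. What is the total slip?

dip-slip = throw / sin(dip) = 151 / sin(52.9°) = 189.3 m
net slip = dip-slip / sin(rake) = 189.3 / sin(55°) = 231 m

231 m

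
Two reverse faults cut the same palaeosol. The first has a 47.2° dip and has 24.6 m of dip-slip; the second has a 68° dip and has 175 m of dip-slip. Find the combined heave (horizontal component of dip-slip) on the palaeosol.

82.3 m

heave_A = 24.6 × cos(47.2°) = 16.71 m
heave_B = 175 × cos(68°) = 65.56 m
total = 16.71 + 65.56 = 82.3 m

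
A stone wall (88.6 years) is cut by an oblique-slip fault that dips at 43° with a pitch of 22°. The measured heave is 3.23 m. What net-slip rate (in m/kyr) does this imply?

133 m/kyr

dip-slip = heave / cos(dip) = 3.23 / cos(43°) = 4.416 m
net slip = dip-slip / sin(rake) = 4.416 / sin(22°) = 11.79 m
rate = 11.79 m / 88.6 years = 0.133 m/yr = 133 m/kyr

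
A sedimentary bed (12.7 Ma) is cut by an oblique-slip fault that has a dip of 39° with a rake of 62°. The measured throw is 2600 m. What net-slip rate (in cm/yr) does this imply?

dip-slip = throw / sin(dip) = 2600 / sin(39°) = 4131 m
net slip = dip-slip / sin(rake) = 4131 / sin(62°) = 4679 m
rate = 4679 m / 12.7 Ma = 0.000368 m/yr = 0.0368 cm/yr

0.0368 cm/yr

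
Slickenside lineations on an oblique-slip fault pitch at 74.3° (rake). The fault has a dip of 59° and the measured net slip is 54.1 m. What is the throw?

dip-slip = net slip × sin(rake) = 54.1 m × sin(74.3°) = 52.08 m
throw = dip-slip × sin(dip) = 52.08 × sin(59°) = 44.6 m

44.6 m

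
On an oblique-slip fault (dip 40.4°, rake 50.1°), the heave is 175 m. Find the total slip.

300 m

dip-slip = heave / cos(dip) = 175 / cos(40.4°) = 229.8 m
net slip = dip-slip / sin(rake) = 229.8 / sin(50.1°) = 300 m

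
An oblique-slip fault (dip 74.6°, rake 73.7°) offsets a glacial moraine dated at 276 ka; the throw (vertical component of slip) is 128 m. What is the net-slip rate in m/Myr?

501 m/Myr

dip-slip = throw / sin(dip) = 128 / sin(74.6°) = 132.8 m
net slip = dip-slip / sin(rake) = 132.8 / sin(73.7°) = 138.3 m
rate = 138.3 m / 276 ka = 0.000501 m/yr = 501 m/Myr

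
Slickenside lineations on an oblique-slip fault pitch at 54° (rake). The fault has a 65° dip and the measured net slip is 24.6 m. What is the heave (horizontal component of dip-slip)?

dip-slip = net slip × sin(rake) = 24.6 m × sin(54°) = 19.90 m
heave = dip-slip × cos(dip) = 19.90 × cos(65°) = 8.41 m

8.41 m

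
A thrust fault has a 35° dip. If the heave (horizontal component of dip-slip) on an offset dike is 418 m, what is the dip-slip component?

dip-slip = heave / cos(dip) = 418 / cos(35°) = 510 m

510 m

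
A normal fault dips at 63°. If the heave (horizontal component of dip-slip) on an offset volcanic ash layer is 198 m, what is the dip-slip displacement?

dip-slip = heave / cos(dip) = 198 / cos(63°) = 436 m

436 m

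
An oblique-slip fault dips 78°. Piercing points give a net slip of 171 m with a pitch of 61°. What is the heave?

dip-slip = net slip × sin(rake) = 171 m × sin(61°) = 149.6 m
heave = dip-slip × cos(dip) = 149.6 × cos(78°) = 31.1 m

31.1 m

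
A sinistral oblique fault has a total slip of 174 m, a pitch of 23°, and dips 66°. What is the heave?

dip-slip = net slip × sin(rake) = 174 m × sin(23°) = 67.99 m
heave = dip-slip × cos(dip) = 67.99 × cos(66°) = 27.7 m

27.7 m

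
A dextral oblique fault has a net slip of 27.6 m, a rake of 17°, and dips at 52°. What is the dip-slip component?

8.07 m

dip-slip = net slip × sin(rake) = 27.6 m × sin(17°) = 8.07 m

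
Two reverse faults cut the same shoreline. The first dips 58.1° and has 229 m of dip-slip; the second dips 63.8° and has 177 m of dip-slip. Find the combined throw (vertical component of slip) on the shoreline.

353 m

throw_A = 229 × sin(58.1°) = 194.4 m
throw_B = 177 × sin(63.8°) = 158.8 m
total = 194.4 + 158.8 = 353 m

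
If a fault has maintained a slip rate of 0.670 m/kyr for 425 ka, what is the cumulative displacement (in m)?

285 m

slip = rate × time = 0.670 m/kyr × 425 ka = 285 m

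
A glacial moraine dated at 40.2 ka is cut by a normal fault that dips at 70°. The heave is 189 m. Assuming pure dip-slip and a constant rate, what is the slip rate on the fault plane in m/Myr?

13700 m/Myr

dip-slip = heave / cos(dip) = 189 m / cos(70°) = 552.6 m
rate = 552.6 m / 40.2 ka = 0.0137 m/yr = 13700 m/Myr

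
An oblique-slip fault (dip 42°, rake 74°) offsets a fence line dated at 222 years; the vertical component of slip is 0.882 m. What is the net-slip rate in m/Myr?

6180 m/Myr

dip-slip = throw / sin(dip) = 0.882 / sin(42°) = 1.318 m
net slip = dip-slip / sin(rake) = 1.318 / sin(74°) = 1.371 m
rate = 1.371 m / 222 years = 0.00618 m/yr = 6180 m/Myr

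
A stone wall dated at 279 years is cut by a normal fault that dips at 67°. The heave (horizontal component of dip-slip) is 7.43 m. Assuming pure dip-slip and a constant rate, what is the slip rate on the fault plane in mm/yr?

dip-slip = heave / cos(dip) = 7.43 m / cos(67°) = 19.02 m
rate = 19.02 m / 279 years = 0.0682 m/yr = 68.2 mm/yr

68.2 mm/yr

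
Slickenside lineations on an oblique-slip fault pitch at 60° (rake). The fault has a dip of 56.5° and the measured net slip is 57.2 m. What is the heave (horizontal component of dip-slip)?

dip-slip = net slip × sin(rake) = 57.2 m × sin(60°) = 49.54 m
heave = dip-slip × cos(dip) = 49.54 × cos(56.5°) = 27.3 m

27.3 m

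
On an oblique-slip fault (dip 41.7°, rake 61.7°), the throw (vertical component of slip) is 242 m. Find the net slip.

dip-slip = throw / sin(dip) = 242 / sin(41.7°) = 363.8 m
net slip = dip-slip / sin(rake) = 363.8 / sin(61.7°) = 413 m

413 m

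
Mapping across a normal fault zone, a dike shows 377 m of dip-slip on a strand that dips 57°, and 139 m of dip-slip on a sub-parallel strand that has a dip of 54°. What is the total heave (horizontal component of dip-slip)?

287 m

heave_A = 377 × cos(57°) = 205.3 m
heave_B = 139 × cos(54°) = 81.70 m
total = 205.3 + 81.70 = 287 m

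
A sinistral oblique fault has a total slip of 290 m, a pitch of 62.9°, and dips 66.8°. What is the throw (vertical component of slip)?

237 m

dip-slip = net slip × sin(rake) = 290 m × sin(62.9°) = 258.2 m
throw = dip-slip × sin(dip) = 258.2 × sin(66.8°) = 237 m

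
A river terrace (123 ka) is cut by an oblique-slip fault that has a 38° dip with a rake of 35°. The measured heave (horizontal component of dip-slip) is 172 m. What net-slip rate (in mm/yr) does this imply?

3.09 mm/yr

dip-slip = heave / cos(dip) = 172 / cos(38°) = 218.3 m
net slip = dip-slip / sin(rake) = 218.3 / sin(35°) = 380.5 m
rate = 380.5 m / 123 ka = 0.00309 m/yr = 3.09 mm/yr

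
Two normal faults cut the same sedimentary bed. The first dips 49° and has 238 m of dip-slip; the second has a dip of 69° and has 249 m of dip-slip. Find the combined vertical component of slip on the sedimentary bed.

throw_A = 238 × sin(49°) = 179.6 m
throw_B = 249 × sin(69°) = 232.5 m
total = 179.6 + 232.5 = 412 m

412 m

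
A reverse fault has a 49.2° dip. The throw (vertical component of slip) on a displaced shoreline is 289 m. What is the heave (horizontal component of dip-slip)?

heave = throw / tan(dip) = 289 / tan(49.2°) = 249 m

249 m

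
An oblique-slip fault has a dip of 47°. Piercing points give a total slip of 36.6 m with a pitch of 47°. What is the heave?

dip-slip = net slip × sin(rake) = 36.6 m × sin(47°) = 26.77 m
heave = dip-slip × cos(dip) = 26.77 × cos(47°) = 18.3 m

18.3 m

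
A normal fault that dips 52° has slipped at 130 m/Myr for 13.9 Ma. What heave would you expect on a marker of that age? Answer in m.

dip-slip = rate × time = 130 m/Myr × 13.9 Ma = 1807 m
heave = dip-slip × cos(dip) = 1807 × cos(52°) = 1110 m

1110 m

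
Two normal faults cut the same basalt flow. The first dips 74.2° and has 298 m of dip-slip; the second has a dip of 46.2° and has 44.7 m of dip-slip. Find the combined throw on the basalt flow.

319 m

throw_A = 298 × sin(74.2°) = 286.7 m
throw_B = 44.7 × sin(46.2°) = 32.26 m
total = 286.7 + 32.26 = 319 m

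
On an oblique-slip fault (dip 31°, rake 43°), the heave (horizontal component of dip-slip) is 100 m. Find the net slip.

dip-slip = heave / cos(dip) = 100 / cos(31°) = 116.7 m
net slip = dip-slip / sin(rake) = 116.7 / sin(43°) = 171 m

171 m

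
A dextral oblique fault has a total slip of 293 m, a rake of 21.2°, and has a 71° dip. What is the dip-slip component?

106 m

dip-slip = net slip × sin(rake) = 293 m × sin(21.2°) = 106 m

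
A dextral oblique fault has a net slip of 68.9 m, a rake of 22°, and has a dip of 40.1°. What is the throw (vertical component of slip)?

dip-slip = net slip × sin(rake) = 68.9 m × sin(22°) = 25.81 m
throw = dip-slip × sin(dip) = 25.81 × sin(40.1°) = 16.6 m

16.6 m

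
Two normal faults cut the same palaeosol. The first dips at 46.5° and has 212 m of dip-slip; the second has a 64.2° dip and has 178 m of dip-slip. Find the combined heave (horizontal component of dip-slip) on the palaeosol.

heave_A = 212 × cos(46.5°) = 145.9 m
heave_B = 178 × cos(64.2°) = 77.47 m
total = 145.9 + 77.47 = 223 m

223 m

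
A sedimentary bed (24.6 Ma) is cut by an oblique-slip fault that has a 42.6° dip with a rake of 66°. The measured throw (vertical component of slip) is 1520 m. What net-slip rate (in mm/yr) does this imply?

0.0999 mm/yr

dip-slip = throw / sin(dip) = 1520 / sin(42.6°) = 2246 m
net slip = dip-slip / sin(rake) = 2246 / sin(66°) = 2458 m
rate = 2458 m / 24.6 Ma = 0.0000999 m/yr = 0.0999 mm/yr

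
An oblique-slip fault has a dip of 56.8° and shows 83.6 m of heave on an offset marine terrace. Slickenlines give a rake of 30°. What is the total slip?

dip-slip = heave / cos(dip) = 83.6 / cos(56.8°) = 152.7 m
net slip = dip-slip / sin(rake) = 152.7 / sin(30°) = 305 m

305 m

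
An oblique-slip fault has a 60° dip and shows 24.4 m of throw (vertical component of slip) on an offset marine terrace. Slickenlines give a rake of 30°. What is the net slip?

56.3 m

dip-slip = throw / sin(dip) = 24.4 / sin(60°) = 28.17 m
net slip = dip-slip / sin(rake) = 28.17 / sin(30°) = 56.3 m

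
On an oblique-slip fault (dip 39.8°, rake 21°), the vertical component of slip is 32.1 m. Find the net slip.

140 m

dip-slip = throw / sin(dip) = 32.1 / sin(39.8°) = 50.15 m
net slip = dip-slip / sin(rake) = 50.15 / sin(21°) = 140 m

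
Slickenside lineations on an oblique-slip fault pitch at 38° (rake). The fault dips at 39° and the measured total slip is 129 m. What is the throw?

50 m

dip-slip = net slip × sin(rake) = 129 m × sin(38°) = 79.42 m
throw = dip-slip × sin(dip) = 79.42 × sin(39°) = 50 m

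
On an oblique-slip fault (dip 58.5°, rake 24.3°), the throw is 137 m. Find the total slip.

390 m

dip-slip = throw / sin(dip) = 137 / sin(58.5°) = 160.7 m
net slip = dip-slip / sin(rake) = 160.7 / sin(24.3°) = 390 m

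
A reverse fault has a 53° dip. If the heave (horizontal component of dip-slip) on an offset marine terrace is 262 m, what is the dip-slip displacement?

dip-slip = heave / cos(dip) = 262 / cos(53°) = 435 m

435 m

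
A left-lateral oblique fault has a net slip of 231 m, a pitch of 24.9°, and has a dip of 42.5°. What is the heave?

71.7 m

dip-slip = net slip × sin(rake) = 231 m × sin(24.9°) = 97.26 m
heave = dip-slip × cos(dip) = 97.26 × cos(42.5°) = 71.7 m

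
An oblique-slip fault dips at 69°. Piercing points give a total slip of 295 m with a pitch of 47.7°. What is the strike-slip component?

199 m

strike-slip = net slip × cos(rake) = 295 m × cos(47.7°) = 199 m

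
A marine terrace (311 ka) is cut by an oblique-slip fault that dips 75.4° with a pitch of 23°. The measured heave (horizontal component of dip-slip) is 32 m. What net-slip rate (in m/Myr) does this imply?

1040 m/Myr

dip-slip = heave / cos(dip) = 32 / cos(75.4°) = 126.9 m
net slip = dip-slip / sin(rake) = 126.9 / sin(23°) = 324.9 m
rate = 324.9 m / 311 ka = 0.00104 m/yr = 1040 m/Myr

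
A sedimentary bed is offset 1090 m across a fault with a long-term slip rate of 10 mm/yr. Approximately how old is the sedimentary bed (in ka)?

age = offset / rate = 1090 m / (10 mm/yr) = 109000 yr = 109 ka

109 ka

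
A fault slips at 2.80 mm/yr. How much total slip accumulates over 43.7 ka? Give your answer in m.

slip = rate × time = 2.80 mm/yr × 43.7 ka = 122 m

122 m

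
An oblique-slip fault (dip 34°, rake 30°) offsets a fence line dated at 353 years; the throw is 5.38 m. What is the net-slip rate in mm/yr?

dip-slip = throw / sin(dip) = 5.38 / sin(34°) = 9.621 m
net slip = dip-slip / sin(rake) = 9.621 / sin(30°) = 19.24 m
rate = 19.24 m / 353 years = 0.0545 m/yr = 54.5 mm/yr

54.5 mm/yr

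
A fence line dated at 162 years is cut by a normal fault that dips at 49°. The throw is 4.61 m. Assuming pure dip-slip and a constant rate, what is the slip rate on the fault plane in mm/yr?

37.7 mm/yr

dip-slip = throw / sin(dip) = 4.61 m / sin(49°) = 6.108 m
rate = 6.108 m / 162 years = 0.0377 m/yr = 37.7 mm/yr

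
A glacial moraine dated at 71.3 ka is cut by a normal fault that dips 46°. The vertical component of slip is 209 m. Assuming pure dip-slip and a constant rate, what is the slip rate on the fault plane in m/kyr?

dip-slip = throw / sin(dip) = 209 m / sin(46°) = 290.5 m
rate = 290.5 m / 71.3 ka = 0.00407 m/yr = 4.07 m/kyr

4.07 m/kyr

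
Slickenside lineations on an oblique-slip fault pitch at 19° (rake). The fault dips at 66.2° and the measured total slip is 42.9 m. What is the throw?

dip-slip = net slip × sin(rake) = 42.9 m × sin(19°) = 13.97 m
throw = dip-slip × sin(dip) = 13.97 × sin(66.2°) = 12.8 m

12.8 m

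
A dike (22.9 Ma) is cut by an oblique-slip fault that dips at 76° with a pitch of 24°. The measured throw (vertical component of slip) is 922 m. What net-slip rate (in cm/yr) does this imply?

dip-slip = throw / sin(dip) = 922 / sin(76°) = 950.2 m
net slip = dip-slip / sin(rake) = 950.2 / sin(24°) = 2336 m
rate = 2336 m / 22.9 Ma = 0.000102 m/yr = 0.0102 cm/yr

0.0102 cm/yr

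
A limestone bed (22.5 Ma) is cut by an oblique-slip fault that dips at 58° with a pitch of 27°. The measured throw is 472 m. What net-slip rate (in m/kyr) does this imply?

dip-slip = throw / sin(dip) = 472 / sin(58°) = 556.6 m
net slip = dip-slip / sin(rake) = 556.6 / sin(27°) = 1226 m
rate = 1226 m / 22.5 Ma = 0.0000545 m/yr = 0.0545 m/kyr

0.0545 m/kyr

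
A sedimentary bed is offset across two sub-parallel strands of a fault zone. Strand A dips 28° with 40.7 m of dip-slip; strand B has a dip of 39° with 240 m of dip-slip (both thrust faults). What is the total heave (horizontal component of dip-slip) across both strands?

heave_A = 40.7 × cos(28°) = 35.94 m
heave_B = 240 × cos(39°) = 186.5 m
total = 35.94 + 186.5 = 222 m

222 m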